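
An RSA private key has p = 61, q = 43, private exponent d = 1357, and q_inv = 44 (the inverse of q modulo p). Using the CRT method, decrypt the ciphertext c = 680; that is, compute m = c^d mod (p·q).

2338

d_p = d mod (p−1) = 1357 mod 60 = 37; d_q = d mod (q−1) = 13.
m₁ = c^(d_p) mod p: c ≡ 9 (mod 61), and 9^37 mod 61 = 20.
m₂ = c^(d_q) mod q: c ≡ 35 (mod 43), and 35^13 mod 43 = 16.
h = q_inv·(m₁ − m₂) mod p = 44·(20 − 16) mod 61 = 54.
m = m₂ + h·q = 16 + 54·43 = 2338.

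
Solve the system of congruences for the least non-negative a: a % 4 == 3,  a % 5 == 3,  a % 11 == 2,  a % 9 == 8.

The moduli are pairwise coprime; N = 4·5·11·9 = 1980.
N/4 = 495; 495 ≡ 3 (mod 4); 3·3 ≡ 1, so inverse 3.
N/5 = 396; 396 ≡ 1 (mod 5), inverse 1.
N/11 = 180; 180 ≡ 4 (mod 11); 4·3 ≡ 1, so inverse 3.
N/9 = 220; 220 ≡ 4 (mod 9); 4·7 ≡ 1, so inverse 7.
a ≡ 3·495·3 + 3·396·1 + 2·180·3 + 8·220·7 = 19043.
19043 mod 1980 = 1223.

1223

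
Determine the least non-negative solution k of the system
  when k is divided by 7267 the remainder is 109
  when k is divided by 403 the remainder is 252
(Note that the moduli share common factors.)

80046

Combine the congruences pairwise.
gcd(7267, 403) = 13 and 13 | (252 − 109), so the pair is consistent; merging gives k ≡ 80046 (mod 225277), where 225277 = lcm(7267, 403).
The solution is unique modulo lcm(7267, 403) = 225277.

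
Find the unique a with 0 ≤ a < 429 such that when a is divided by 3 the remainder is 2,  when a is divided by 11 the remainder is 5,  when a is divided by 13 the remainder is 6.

The moduli are pairwise coprime; N = 3·11·13 = 429.
N/3 = 143; 143 ≡ 2 (mod 3); 2·2 ≡ 1, so inverse 2.
N/11 = 39; 39 ≡ 6 (mod 11); 6·2 ≡ 1, so inverse 2.
N/13 = 33; 33 ≡ 7 (mod 13); 7·2 ≡ 1, so inverse 2.
a ≡ 2·143·2 + 5·39·2 + 6·33·2 = 1358.
1358 mod 429 = 71.

71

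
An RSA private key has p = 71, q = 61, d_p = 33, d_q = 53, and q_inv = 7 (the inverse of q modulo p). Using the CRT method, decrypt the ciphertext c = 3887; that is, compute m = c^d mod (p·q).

978

m₁ = c^(d_p) mod p: c ≡ 53 (mod 71), and 53^33 mod 71 = 55.
m₂ = c^(d_q) mod q: c ≡ 44 (mod 61), and 44^53 mod 61 = 2.
h = q_inv·(m₁ − m₂) mod p = 7·(55 − 2) mod 71 = 16.
m = m₂ + h·q = 2 + 16·61 = 978.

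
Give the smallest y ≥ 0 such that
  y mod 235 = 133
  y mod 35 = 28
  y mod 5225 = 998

1615523

Combine the congruences pairwise.
gcd(235, 35) = 5 and 5 | (28 − 133), so the pair is consistent; merging gives y ≡ 133 (mod 1645), where 1645 = lcm(235, 35).
gcd(1645, 5225) = 5 and 5 | (998 − 133), so the pair is consistent; merging gives y ≡ 1615523 (mod 1719025), where 1719025 = lcm(1645, 5225).
The solution is unique modulo lcm(235, 35, 5225) = 1719025.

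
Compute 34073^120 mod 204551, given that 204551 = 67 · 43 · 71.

403

Mod 67: 34073 ≡ 37; by Fermat, exponent reduces to 120 mod 66 = 54; 37^54 ≡ 1 (mod 67).
Mod 43: 34073 ≡ 17; by Fermat, exponent reduces to 120 mod 42 = 36; 17^36 ≡ 16 (mod 43).
Mod 71: 34073 ≡ 64; by Fermat, exponent reduces to 120 mod 70 = 50; 64^50 ≡ 48 (mod 71).
Combine by CRT: x ≡ 1 (mod 67), x ≡ 16 (mod 43), x ≡ 48 (mod 71) ⇒ x ≡ 403 (mod 204551).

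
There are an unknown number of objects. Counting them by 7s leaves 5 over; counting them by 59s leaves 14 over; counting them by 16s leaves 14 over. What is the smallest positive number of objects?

The moduli are pairwise coprime; M = 7·59·16 = 6608.
M/7 = 944; 944 ≡ 6 (mod 7); 6·6 ≡ 1, so inverse 6.
M/59 = 112; 112 ≡ 53 (mod 59); 53·49 ≡ 1, so inverse 49.
M/16 = 413; 413 ≡ 13 (mod 16); 13·5 ≡ 1, so inverse 5.
N ≡ 5·944·6 + 14·112·49 + 14·413·5 = 134062.
134062 mod 6608 = 1902.

1902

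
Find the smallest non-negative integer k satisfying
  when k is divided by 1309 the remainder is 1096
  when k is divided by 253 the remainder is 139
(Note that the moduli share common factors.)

10259

gcd(1309, 253) = 11 and 11 | (139 − 1096), so the pair is consistent; merging gives k ≡ 10259 (mod 30107), where 30107 = lcm(1309, 253).
The solution is unique modulo lcm(1309, 253) = 30107.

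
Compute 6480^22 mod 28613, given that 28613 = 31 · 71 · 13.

9208

Mod 31: 6480 ≡ 1; 1^22 ≡ 1 (mod 31).
Mod 71: 6480 ≡ 19; 19^22 ≡ 49 (mod 71).
Mod 13: 6480 ≡ 6; by Fermat, exponent reduces to 22 mod 12 = 10; 6^10 ≡ 4 (mod 13).
Combine by CRT: x ≡ 1 (mod 31), x ≡ 49 (mod 71), x ≡ 4 (mod 13) ⇒ x ≡ 9208 (mod 28613).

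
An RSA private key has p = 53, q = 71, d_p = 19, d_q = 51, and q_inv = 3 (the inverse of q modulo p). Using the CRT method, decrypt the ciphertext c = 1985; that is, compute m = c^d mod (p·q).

3632

m₁ = c^(d_p) mod p: c ≡ 24 (mod 53), and 24^19 mod 53 = 28.
m₂ = c^(d_q) mod q: c ≡ 68 (mod 71), and 68^51 mod 71 = 11.
h = q_inv·(m₁ − m₂) mod p = 3·(28 − 11) mod 53 = 51.
m = m₂ + h·q = 11 + 51·71 = 3632.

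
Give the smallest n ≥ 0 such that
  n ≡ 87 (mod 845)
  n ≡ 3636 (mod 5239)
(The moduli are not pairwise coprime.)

Combine the congruences pairwise.
gcd(845, 5239) = 169 and 169 | (3636 − 87), so the pair is consistent; merging gives n ≡ 24592 (mod 26195), where 26195 = lcm(845, 5239).
The solution is unique modulo lcm(845, 5239) = 26195.

24592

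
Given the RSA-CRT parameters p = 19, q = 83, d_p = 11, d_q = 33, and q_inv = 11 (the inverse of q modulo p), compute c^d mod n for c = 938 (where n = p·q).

106

m₁ = c^(d_p) mod p: c ≡ 7 (mod 19), and 7^11 mod 19 = 11.
m₂ = c^(d_q) mod q: c ≡ 25 (mod 83), and 25^33 mod 83 = 23.
h = q_inv·(m₁ − m₂) mod p = 11·(11 − 23) mod 19 = 1.
m = m₂ + h·q = 23 + 1·83 = 106.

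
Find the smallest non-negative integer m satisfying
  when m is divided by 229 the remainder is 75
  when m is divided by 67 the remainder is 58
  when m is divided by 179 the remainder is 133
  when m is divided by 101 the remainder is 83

167897837

Combine the congruences pairwise.
From m ≡ 75 (mod 229) write m = 75 + 229t. Substituting into m ≡ 58 (mod 67) gives 229t ≡ 50 (mod 67), and since 28⁻¹ ≡ 12 (mod 67), t ≡ 64. Hence m ≡ 75 + 229·64 = 14731 (mod 15343).
From m ≡ 14731 (mod 15343) write m = 14731 + 15343t. Substituting into m ≡ 133 (mod 179) gives 15343t ≡ 80 (mod 179), and since 128⁻¹ ≡ 7 (mod 179), t ≡ 23. Hence m ≡ 14731 + 15343·23 = 367620 (mod 2746397).
From m ≡ 367620 (mod 2746397) write m = 367620 + 2746397t. Substituting into m ≡ 83 (mod 101) gives 2746397t ≡ 2 (mod 101), and since 5⁻¹ ≡ 81 (mod 101), t ≡ 61. Hence m ≡ 367620 + 2746397·61 = 167897837 (mod 277386097).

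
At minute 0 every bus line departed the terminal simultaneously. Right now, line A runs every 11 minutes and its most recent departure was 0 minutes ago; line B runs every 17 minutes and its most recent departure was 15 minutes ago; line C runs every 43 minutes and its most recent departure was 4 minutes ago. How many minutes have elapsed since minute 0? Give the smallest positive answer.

6798

From t ≡ 0 (mod 11) write t = 0 + 11s. Substituting into t ≡ 15 (mod 17) gives 11s ≡ 15 (mod 17), and since 11⁻¹ ≡ 14 (mod 17), s ≡ 6. Hence t ≡ 0 + 11·6 = 66 (mod 187).
From t ≡ 66 (mod 187) write t = 66 + 187s. Substituting into t ≡ 4 (mod 43) gives 187s ≡ 24 (mod 43), and since 15⁻¹ ≡ 23 (mod 43), s ≡ 36. Hence t ≡ 66 + 187·36 = 6798 (mod 8041).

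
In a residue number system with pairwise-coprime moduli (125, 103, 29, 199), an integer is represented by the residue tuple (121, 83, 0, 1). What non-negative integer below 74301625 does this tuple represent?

8383871

Combine the congruences pairwise.
From x ≡ 121 (mod 125) write x = 121 + 125t. Substituting into x ≡ 83 (mod 103) gives 125t ≡ 65 (mod 103), and since 22⁻¹ ≡ 89 (mod 103), t ≡ 17. Hence x ≡ 121 + 125·17 = 2246 (mod 12875).
From x ≡ 2246 (mod 12875) write x = 2246 + 12875t. Substituting into x ≡ 0 (mod 29) gives 12875t ≡ 16 (mod 29), and since 28⁻¹ ≡ 28 (mod 29), t ≡ 13. Hence x ≡ 2246 + 12875·13 = 169621 (mod 373375).
From x ≡ 169621 (mod 373375) write x = 169621 + 373375t. Substituting into x ≡ 1 (mod 199) gives 373375t ≡ 127 (mod 199), and since 51⁻¹ ≡ 160 (mod 199), t ≡ 22. Hence x ≡ 169621 + 373375·22 = 8383871 (mod 74301625).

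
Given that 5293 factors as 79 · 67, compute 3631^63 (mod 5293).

1249

Mod 79: 3631 ≡ 76; 76^63 ≡ 64 (mod 79).
Mod 67: 3631 ≡ 13; 13^63 ≡ 43 (mod 67).
Combine by CRT: x ≡ 64 (mod 79), x ≡ 43 (mod 67) ⇒ x ≡ 1249 (mod 5293).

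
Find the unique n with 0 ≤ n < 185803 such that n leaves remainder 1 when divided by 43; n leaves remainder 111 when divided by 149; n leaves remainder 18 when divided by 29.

40937

The moduli are pairwise coprime; M = 43·149·29 = 185803.
M/43 = 4321; 4321 ≡ 21 (mod 43); 21·41 ≡ 1, so inverse 41.
M/149 = 1247; 1247 ≡ 55 (mod 149); 55·84 ≡ 1, so inverse 84.
M/29 = 6407; 6407 ≡ 27 (mod 29); 27·14 ≡ 1, so inverse 14.
n ≡ 1·4321·41 + 111·1247·84 + 18·6407·14 = 13418753.
13418753 mod 185803 = 40937.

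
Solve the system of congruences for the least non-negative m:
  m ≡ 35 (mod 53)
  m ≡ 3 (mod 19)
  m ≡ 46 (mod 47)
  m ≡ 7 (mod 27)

Combine the congruences pairwise.
From m ≡ 35 (mod 53) write m = 35 + 53t. Substituting into m ≡ 3 (mod 19) gives 53t ≡ 6 (mod 19), and since 15⁻¹ ≡ 14 (mod 19), t ≡ 8. Hence m ≡ 35 + 53·8 = 459 (mod 1007).
From m ≡ 459 (mod 1007) write m = 459 + 1007t. Substituting into m ≡ 46 (mod 47) gives 1007t ≡ 10 (mod 47), and since 20⁻¹ ≡ 40 (mod 47), t ≡ 24. Hence m ≡ 459 + 1007·24 = 24627 (mod 47329).
From m ≡ 24627 (mod 47329) write m = 24627 + 47329t. Substituting into m ≡ 7 (mod 27) gives 47329t ≡ 4 (mod 27), and since 25⁻¹ ≡ 13 (mod 27), t ≡ 25. Hence m ≡ 24627 + 47329·25 = 1207852 (mod 1277883).

1207852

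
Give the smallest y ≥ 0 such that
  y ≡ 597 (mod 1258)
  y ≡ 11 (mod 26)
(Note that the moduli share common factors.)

11919

gcd(1258, 26) = 2 and 2 | (11 − 597), so the pair is consistent; merging gives y ≡ 11919 (mod 16354), where 16354 = lcm(1258, 26).
The solution is unique modulo lcm(1258, 26) = 16354.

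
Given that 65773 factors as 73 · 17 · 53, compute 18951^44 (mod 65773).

Mod 73: 18951 ≡ 44; 44^44 ≡ 36 (mod 73).
Mod 17: 18951 ≡ 13; by Fermat, exponent reduces to 44 mod 16 = 12; 13^12 ≡ 1 (mod 17).
Mod 53: 18951 ≡ 30; 30^44 ≡ 1 (mod 53).
Combine by CRT: x ≡ 36 (mod 73), x ≡ 1 (mod 17), x ≡ 1 (mod 53) ⇒ x ≡ 14417 (mod 65773).

14417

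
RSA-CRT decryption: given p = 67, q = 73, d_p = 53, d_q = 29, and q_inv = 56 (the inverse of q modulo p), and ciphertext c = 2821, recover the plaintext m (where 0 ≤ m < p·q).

m₁ = c^(d_p) mod p: c ≡ 7 (mod 67), and 7^53 mod 67 = 50.
m₂ = c^(d_q) mod q: c ≡ 47 (mod 73), and 47^29 mod 73 = 29.
h = q_inv·(m₁ − m₂) mod p = 56·(50 − 29) mod 67 = 37.
m = m₂ + h·q = 29 + 37·73 = 2730.

2730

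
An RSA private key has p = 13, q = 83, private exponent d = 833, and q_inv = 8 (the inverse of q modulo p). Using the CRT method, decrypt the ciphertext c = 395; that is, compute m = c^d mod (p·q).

837

d_p = d mod (p−1) = 833 mod 12 = 5; d_q = d mod (q−1) = 13.
m₁ = c^(d_p) mod p: c ≡ 5 (mod 13), and 5^5 mod 13 = 5.
m₂ = c^(d_q) mod q: c ≡ 63 (mod 83), and 63^13 mod 83 = 7.
h = q_inv·(m₁ − m₂) mod p = 8·(5 − 7) mod 13 = 10.
m = m₂ + h·q = 7 + 10·83 = 837.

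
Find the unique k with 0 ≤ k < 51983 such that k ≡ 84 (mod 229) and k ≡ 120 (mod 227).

Combine the congruences pairwise.
From k ≡ 84 (mod 229) write k = 84 + 229t. Substituting into k ≡ 120 (mod 227) gives 229t ≡ 36 (mod 227), and since 2⁻¹ ≡ 114 (mod 227), t ≡ 18. Hence k ≡ 84 + 229·18 = 4206 (mod 51983).

4206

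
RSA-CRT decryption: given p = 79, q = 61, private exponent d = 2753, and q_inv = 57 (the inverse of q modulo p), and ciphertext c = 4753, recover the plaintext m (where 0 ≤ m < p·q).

d_p = d mod (p−1) = 2753 mod 78 = 23; d_q = d mod (q−1) = 53.
m₁ = c^(d_p) mod p: c ≡ 13 (mod 79), and 13^23 mod 79 = 9.
m₂ = c^(d_q) mod q: c ≡ 56 (mod 61), and 56^53 mod 61 = 42.
h = q_inv·(m₁ − m₂) mod p = 57·(9 − 42) mod 79 = 15.
m = m₂ + h·q = 42 + 15·61 = 957.

957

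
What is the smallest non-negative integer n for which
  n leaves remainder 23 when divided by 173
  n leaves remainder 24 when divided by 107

10403

From n ≡ 23 (mod 173) write n = 23 + 173t. Substituting into n ≡ 24 (mod 107) gives 173t ≡ 1 (mod 107), and since 66⁻¹ ≡ 60 (mod 107), t ≡ 60. Hence n ≡ 23 + 173·60 = 10403 (mod 18511).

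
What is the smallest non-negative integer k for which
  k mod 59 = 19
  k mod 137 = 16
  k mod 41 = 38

The moduli are pairwise coprime; N = 59·137·41 = 331403.
N/59 = 5617; 5617 ≡ 12 (mod 59); 12·5 ≡ 1, so inverse 5.
N/137 = 2419; 2419 ≡ 90 (mod 137); 90·102 ≡ 1, so inverse 102.
N/41 = 8083; 8083 ≡ 6 (mod 41); 6·7 ≡ 1, so inverse 7.
k ≡ 19·5617·5 + 16·2419·102 + 38·8083·7 = 6631501.
6631501 mod 331403 = 3441.

3441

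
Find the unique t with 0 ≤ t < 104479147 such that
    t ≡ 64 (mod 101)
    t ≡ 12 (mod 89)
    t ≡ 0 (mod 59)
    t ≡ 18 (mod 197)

48968702

The moduli are pairwise coprime; N = 101·89·59·197 = 104479147.
N/101 = 1034447; 1034447 ≡ 5 (mod 101); 5·81 ≡ 1, so inverse 81.
N/89 = 1173923; 1173923 ≡ 13 (mod 89); 13·48 ≡ 1, so inverse 48.
N/59 = 1770833; 1770833 ≡ 7 (mod 59); 7·17 ≡ 1, so inverse 17.
N/197 = 530351; 530351 ≡ 27 (mod 197); 27·73 ≡ 1, so inverse 73.
t ≡ 64·1034447·81 + 12·1173923·48 + 0·1770833·17 + 18·530351·73 = 6735634110.
6735634110 mod 104479147 = 48968702.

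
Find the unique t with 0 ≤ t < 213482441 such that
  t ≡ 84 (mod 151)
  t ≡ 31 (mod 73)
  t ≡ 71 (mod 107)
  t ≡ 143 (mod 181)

The moduli are pairwise coprime; N = 151·73·107·181 = 213482441.
N/151 = 1413791; 1413791 ≡ 129 (mod 151); 129·48 ≡ 1, so inverse 48.
N/73 = 2924417; 2924417 ≡ 37 (mod 73); 37·2 ≡ 1, so inverse 2.
N/107 = 1995163; 1995163 ≡ 41 (mod 107); 41·47 ≡ 1, so inverse 47.
N/181 = 1179461; 1179461 ≡ 65 (mod 181); 65·39 ≡ 1, so inverse 39.
t ≡ 84·1413791·48 + 31·2924417·2 + 71·1995163·47 + 143·1179461·39 = 19117432094.
19117432094 mod 213482441 = 117494845.

117494845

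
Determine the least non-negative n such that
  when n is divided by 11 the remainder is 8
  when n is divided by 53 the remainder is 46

470

From n ≡ 8 (mod 11) write n = 8 + 11t. Substituting into n ≡ 46 (mod 53) gives 11t ≡ 38 (mod 53), and since 11⁻¹ ≡ 29 (mod 53), t ≡ 42. Hence n ≡ 8 + 11·42 = 470 (mod 583).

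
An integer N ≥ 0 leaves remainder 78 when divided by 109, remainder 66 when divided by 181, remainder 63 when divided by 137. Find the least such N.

2048624

The moduli are pairwise coprime; M = 109·181·137 = 2702873.
M/109 = 24797; 24797 ≡ 54 (mod 109); 54·107 ≡ 1, so inverse 107.
M/181 = 14933; 14933 ≡ 91 (mod 181); 91·2 ≡ 1, so inverse 2.
M/137 = 19729; 19729 ≡ 1 (mod 137), inverse 1.
N ≡ 78·24797·107 + 66·14933·2 + 63·19729·1 = 210169845.
210169845 mod 2702873 = 2048624.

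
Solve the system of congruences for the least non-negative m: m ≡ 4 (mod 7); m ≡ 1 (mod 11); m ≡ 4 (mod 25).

529

The moduli are pairwise coprime; N = 7·11·25 = 1925.
N/7 = 275; 275 ≡ 2 (mod 7); 2·4 ≡ 1, so inverse 4.
N/11 = 175; 175 ≡ 10 (mod 11); 10·10 ≡ 1, so inverse 10.
N/25 = 77; 77 ≡ 2 (mod 25); 2·13 ≡ 1, so inverse 13.
m ≡ 4·275·4 + 1·175·10 + 4·77·13 = 10154.
10154 mod 1925 = 529.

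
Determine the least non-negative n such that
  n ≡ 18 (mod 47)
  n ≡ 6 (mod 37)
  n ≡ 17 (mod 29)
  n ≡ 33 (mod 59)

307069

The moduli are pairwise coprime; M = 47·37·29·59 = 2975429.
M/47 = 63307; 63307 ≡ 45 (mod 47); 45·23 ≡ 1, so inverse 23.
M/37 = 80417; 80417 ≡ 16 (mod 37); 16·7 ≡ 1, so inverse 7.
M/29 = 102601; 102601 ≡ 28 (mod 29); 28·28 ≡ 1, so inverse 28.
M/59 = 50431; 50431 ≡ 45 (mod 59); 45·21 ≡ 1, so inverse 21.
n ≡ 18·63307·23 + 6·80417·7 + 17·102601·28 + 33·50431·21 = 113373371.
113373371 mod 2975429 = 307069.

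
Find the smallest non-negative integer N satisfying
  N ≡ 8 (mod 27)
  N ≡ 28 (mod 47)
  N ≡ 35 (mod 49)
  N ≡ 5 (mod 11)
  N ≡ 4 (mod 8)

The moduli are pairwise coprime; M = 27·47·49·11·8 = 5471928.
M/27 = 202664; 202664 ≡ 2 (mod 27); 2·14 ≡ 1, so inverse 14.
M/47 = 116424; 116424 ≡ 5 (mod 47); 5·19 ≡ 1, so inverse 19.
M/49 = 111672; 111672 ≡ 1 (mod 49), inverse 1.
M/11 = 497448; 497448 ≡ 6 (mod 11); 6·2 ≡ 1, so inverse 2.
M/8 = 683991; 683991 ≡ 7 (mod 8); 7·7 ≡ 1, so inverse 7.
N ≡ 8·202664·14 + 28·116424·19 + 35·111672·1 + 5·497448·2 + 4·683991·7 = 112670684.
112670684 mod 5471928 = 3232124.

3232124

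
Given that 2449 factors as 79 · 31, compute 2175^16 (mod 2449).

Mod 79: 2175 ≡ 42; 42^16 ≡ 20 (mod 79).
Mod 31: 2175 ≡ 5; 5^16 ≡ 5 (mod 31).
Combine by CRT: x ≡ 20 (mod 79), x ≡ 5 (mod 31) ⇒ x ≡ 1679 (mod 2449).

1679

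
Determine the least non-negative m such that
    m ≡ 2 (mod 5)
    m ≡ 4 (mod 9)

From m ≡ 2 (mod 5) write m = 2 + 5t. Substituting into m ≡ 4 (mod 9) gives 5t ≡ 2 (mod 9), and since 5⁻¹ ≡ 2 (mod 9), t ≡ 4. Hence m ≡ 2 + 5·4 = 22 (mod 45).

22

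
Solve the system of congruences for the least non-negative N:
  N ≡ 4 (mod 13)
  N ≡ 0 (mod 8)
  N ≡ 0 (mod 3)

From N ≡ 4 (mod 13) write N = 4 + 13t. Substituting into N ≡ 0 (mod 8) gives 13t ≡ 4 (mod 8), and since 5⁻¹ ≡ 5 (mod 8), t ≡ 4. Hence N ≡ 4 + 13·4 = 56 (mod 104).
From N ≡ 56 (mod 104) write N = 56 + 104t. Substituting into N ≡ 0 (mod 3) gives 104t ≡ 1 (mod 3), and since 2⁻¹ ≡ 2 (mod 3), t ≡ 2. Hence N ≡ 56 + 104·2 = 264 (mod 312).

264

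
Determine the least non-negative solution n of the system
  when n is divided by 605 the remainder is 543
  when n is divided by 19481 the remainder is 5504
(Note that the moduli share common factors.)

83428

gcd(605, 19481) = 121 and 121 | (5504 − 543), so the pair is consistent; merging gives n ≡ 83428 (mod 97405), where 97405 = lcm(605, 19481).
The solution is unique modulo lcm(605, 19481) = 97405.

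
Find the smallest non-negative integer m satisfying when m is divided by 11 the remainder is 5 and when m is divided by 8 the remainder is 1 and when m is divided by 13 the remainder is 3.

From m ≡ 5 (mod 11) write m = 5 + 11t. Substituting into m ≡ 1 (mod 8) gives 11t ≡ 4 (mod 8), and since 3⁻¹ ≡ 3 (mod 8), t ≡ 4. Hence m ≡ 5 + 11·4 = 49 (mod 88).
From m ≡ 49 (mod 88) write m = 49 + 88t. Substituting into m ≡ 3 (mod 13) gives 88t ≡ 6 (mod 13), and since 10⁻¹ ≡ 4 (mod 13), t ≡ 11. Hence m ≡ 49 + 88·11 = 1017 (mod 1144).

1017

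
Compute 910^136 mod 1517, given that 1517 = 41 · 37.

Mod 41: 910 ≡ 8; by Fermat, exponent reduces to 136 mod 40 = 16; 8^16 ≡ 10 (mod 41).
Mod 37: 910 ≡ 22; by Fermat, exponent reduces to 136 mod 36 = 28; 22^28 ≡ 16 (mod 37).
Combine by CRT: x ≡ 10 (mod 41), x ≡ 16 (mod 37) ⇒ x ≡ 830 (mod 1517).

830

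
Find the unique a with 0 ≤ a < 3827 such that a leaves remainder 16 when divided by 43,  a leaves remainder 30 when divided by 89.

Combine the congruences pairwise.
From a ≡ 16 (mod 43) write a = 16 + 43t. Substituting into a ≡ 30 (mod 89) gives 43t ≡ 14 (mod 89), and since 43⁻¹ ≡ 29 (mod 89), t ≡ 50. Hence a ≡ 16 + 43·50 = 2166 (mod 3827).

2166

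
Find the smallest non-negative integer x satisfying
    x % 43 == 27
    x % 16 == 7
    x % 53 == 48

31159

The moduli are pairwise coprime; N = 43·16·53 = 36464.
N/43 = 848; 848 ≡ 31 (mod 43); 31·25 ≡ 1, so inverse 25.
N/16 = 2279; 2279 ≡ 7 (mod 16); 7·7 ≡ 1, so inverse 7.
N/53 = 688; 688 ≡ 52 (mod 53); 52·52 ≡ 1, so inverse 52.
x ≡ 27·848·25 + 7·2279·7 + 48·688·52 = 2401319.
2401319 mod 36464 = 31159.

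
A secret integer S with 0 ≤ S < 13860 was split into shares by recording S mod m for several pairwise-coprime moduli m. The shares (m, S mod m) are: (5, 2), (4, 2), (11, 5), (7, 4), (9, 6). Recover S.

The moduli are pairwise coprime; N = 5·4·11·7·9 = 13860.
N/5 = 2772; 2772 ≡ 2 (mod 5); 2·3 ≡ 1, so inverse 3.
N/4 = 3465; 3465 ≡ 1 (mod 4), inverse 1.
N/11 = 1260; 1260 ≡ 6 (mod 11); 6·2 ≡ 1, so inverse 2.
N/7 = 1980; 1980 ≡ 6 (mod 7); 6·6 ≡ 1, so inverse 6.
N/9 = 1540; 1540 ≡ 1 (mod 9), inverse 1.
S ≡ 2·2772·3 + 2·3465·1 + 5·1260·2 + 4·1980·6 + 6·1540·1 = 92922.
92922 mod 13860 = 9762.

9762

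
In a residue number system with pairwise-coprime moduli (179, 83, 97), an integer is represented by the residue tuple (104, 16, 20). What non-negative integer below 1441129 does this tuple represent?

The moduli are pairwise coprime; N = 179·83·97 = 1441129.
N/179 = 8051; 8051 ≡ 175 (mod 179); 175·134 ≡ 1, so inverse 134.
N/83 = 17363; 17363 ≡ 16 (mod 83); 16·26 ≡ 1, so inverse 26.
N/97 = 14857; 14857 ≡ 16 (mod 97); 16·91 ≡ 1, so inverse 91.
x ≡ 104·8051·134 + 16·17363·26 + 20·14857·91 = 146461484.
146461484 mod 1441129 = 907455.

907455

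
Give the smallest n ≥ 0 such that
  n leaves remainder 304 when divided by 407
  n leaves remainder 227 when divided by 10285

349917

gcd(407, 10285) = 11 and 11 | (227 − 304), so the pair is consistent; merging gives n ≡ 349917 (mod 380545), where 380545 = lcm(407, 10285).
The solution is unique modulo lcm(407, 10285) = 380545.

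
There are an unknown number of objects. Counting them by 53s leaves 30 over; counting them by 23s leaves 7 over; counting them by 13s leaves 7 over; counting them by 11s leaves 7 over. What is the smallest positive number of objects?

From N ≡ 30 (mod 53) write N = 30 + 53t. Substituting into N ≡ 7 (mod 23) gives 53t ≡ 0 (mod 23), and since 7⁻¹ ≡ 10 (mod 23), t ≡ 0. Hence N ≡ 30 + 53·0 = 30 (mod 1219).
From N ≡ 30 (mod 1219) write N = 30 + 1219t. Substituting into N ≡ 7 (mod 13) gives 1219t ≡ 3 (mod 13), and since 10⁻¹ ≡ 4 (mod 13), t ≡ 12. Hence N ≡ 30 + 1219·12 = 14658 (mod 15847).
From N ≡ 14658 (mod 15847) write N = 14658 + 15847t. Substituting into N ≡ 7 (mod 11) gives 15847t ≡ 1 (mod 11), and since 7⁻¹ ≡ 8 (mod 11), t ≡ 8. Hence N ≡ 14658 + 15847·8 = 141434 (mod 174317).

141434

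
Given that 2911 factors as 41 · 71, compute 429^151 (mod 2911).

Mod 41: 429 ≡ 19; by Fermat, exponent reduces to 151 mod 40 = 31; 19^31 ≡ 7 (mod 41).
Mod 71: 429 ≡ 3; by Fermat, exponent reduces to 151 mod 70 = 11; 3^11 ≡ 2 (mod 71).
Combine by CRT: x ≡ 7 (mod 41), x ≡ 2 (mod 71) ⇒ x ≡ 499 (mod 2911).

499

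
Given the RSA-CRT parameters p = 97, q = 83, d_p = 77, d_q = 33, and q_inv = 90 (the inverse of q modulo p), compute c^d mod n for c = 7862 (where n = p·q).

1963

m₁ = c^(d_p) mod p: c ≡ 5 (mod 97), and 5^77 mod 97 = 23.
m₂ = c^(d_q) mod q: c ≡ 60 (mod 83), and 60^33 mod 83 = 54.
h = q_inv·(m₁ − m₂) mod p = 90·(23 − 54) mod 97 = 23.
m = m₂ + h·q = 54 + 23·83 = 1963.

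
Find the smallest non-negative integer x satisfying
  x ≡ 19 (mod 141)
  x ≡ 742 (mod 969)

gcd(141, 969) = 3 and 3 | (742 − 19), so the pair is consistent; merging gives x ≡ 1711 (mod 45543), where 45543 = lcm(141, 969).
The solution is unique modulo lcm(141, 969) = 45543.

1711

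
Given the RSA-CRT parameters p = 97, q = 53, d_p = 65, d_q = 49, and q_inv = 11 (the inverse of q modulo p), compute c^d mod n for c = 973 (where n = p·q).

571

m₁ = c^(d_p) mod p: c ≡ 3 (mod 97), and 3^65 mod 97 = 86.
m₂ = c^(d_q) mod q: c ≡ 19 (mod 53), and 19^49 mod 53 = 41.
h = q_inv·(m₁ − m₂) mod p = 11·(86 − 41) mod 97 = 10.
m = m₂ + h·q = 41 + 10·53 = 571.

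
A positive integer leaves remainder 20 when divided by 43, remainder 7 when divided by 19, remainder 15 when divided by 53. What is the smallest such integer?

The moduli are pairwise coprime; M = 43·19·53 = 43301.
M/43 = 1007; 1007 ≡ 18 (mod 43); 18·12 ≡ 1, so inverse 12.
M/19 = 2279; 2279 ≡ 18 (mod 19); 18·18 ≡ 1, so inverse 18.
M/53 = 817; 817 ≡ 22 (mod 53); 22·41 ≡ 1, so inverse 41.
n ≡ 20·1007·12 + 7·2279·18 + 15·817·41 = 1031289.
1031289 mod 43301 = 35366.

35366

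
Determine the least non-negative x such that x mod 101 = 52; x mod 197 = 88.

17424

From x ≡ 52 (mod 101) write x = 52 + 101t. Substituting into x ≡ 88 (mod 197) gives 101t ≡ 36 (mod 197), and since 101⁻¹ ≡ 158 (mod 197), t ≡ 172. Hence x ≡ 52 + 101·172 = 17424 (mod 19897).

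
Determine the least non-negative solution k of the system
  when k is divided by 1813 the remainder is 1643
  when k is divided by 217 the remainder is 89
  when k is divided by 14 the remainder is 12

72350

gcd(1813, 217) = 7 and 7 | (89 − 1643), so the pair is consistent; merging gives k ≡ 16147 (mod 56203), where 56203 = lcm(1813, 217).
gcd(56203, 14) = 7 and 7 | (12 − 16147), so the pair is consistent; merging gives k ≡ 72350 (mod 112406), where 112406 = lcm(56203, 14).
The solution is unique modulo lcm(1813, 217, 14) = 112406.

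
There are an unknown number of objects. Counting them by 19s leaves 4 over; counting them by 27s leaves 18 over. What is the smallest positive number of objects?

Combine the congruences pairwise.
From N ≡ 4 (mod 19) write N = 4 + 19t. Substituting into N ≡ 18 (mod 27) gives 19t ≡ 14 (mod 27), and since 19⁻¹ ≡ 10 (mod 27), t ≡ 5. Hence N ≡ 4 + 19·5 = 99 (mod 513).

99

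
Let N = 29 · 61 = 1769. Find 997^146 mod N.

Mod 29: 997 ≡ 11; by Fermat, exponent reduces to 146 mod 28 = 6; 11^6 ≡ 9 (mod 29).
Mod 61: 997 ≡ 21; by Fermat, exponent reduces to 146 mod 60 = 26; 21^26 ≡ 14 (mod 61).
Combine by CRT: x ≡ 9 (mod 29), x ≡ 14 (mod 61) ⇒ x ≡ 502 (mod 1769).

502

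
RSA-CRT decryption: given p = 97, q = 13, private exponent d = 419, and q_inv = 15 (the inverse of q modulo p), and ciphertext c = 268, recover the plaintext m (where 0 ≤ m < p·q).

57

d_p = d mod (p−1) = 419 mod 96 = 35; d_q = d mod (q−1) = 11.
m₁ = c^(d_p) mod p: c ≡ 74 (mod 97), and 74^35 mod 97 = 57.
m₂ = c^(d_q) mod q: c ≡ 8 (mod 13), and 8^11 mod 13 = 5.
h = q_inv·(m₁ − m₂) mod p = 15·(57 − 5) mod 97 = 4.
m = m₂ + h·q = 5 + 4·13 = 57.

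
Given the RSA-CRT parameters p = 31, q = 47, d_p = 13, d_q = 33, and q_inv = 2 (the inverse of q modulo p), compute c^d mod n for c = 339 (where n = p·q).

m₁ = c^(d_p) mod p: c ≡ 29 (mod 31), and 29^13 mod 31 = 23.
m₂ = c^(d_q) mod q: c ≡ 10 (mod 47), and 10^33 mod 47 = 26.
h = q_inv·(m₁ − m₂) mod p = 2·(23 − 26) mod 31 = 25.
m = m₂ + h·q = 26 + 25·47 = 1201.

1201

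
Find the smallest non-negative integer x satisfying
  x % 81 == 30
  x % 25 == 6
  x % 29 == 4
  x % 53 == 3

1664256

From x ≡ 30 (mod 81) write x = 30 + 81t. Substituting into x ≡ 6 (mod 25) gives 81t ≡ 1 (mod 25), and since 6⁻¹ ≡ 21 (mod 25), t ≡ 21. Hence x ≡ 30 + 81·21 = 1731 (mod 2025).
From x ≡ 1731 (mod 2025) write x = 1731 + 2025t. Substituting into x ≡ 4 (mod 29) gives 2025t ≡ 13 (mod 29), and since 24⁻¹ ≡ 23 (mod 29), t ≡ 9. Hence x ≡ 1731 + 2025·9 = 19956 (mod 58725).
From x ≡ 19956 (mod 58725) write x = 19956 + 58725t. Substituting into x ≡ 3 (mod 53) gives 58725t ≡ 28 (mod 53), and since 1⁻¹ ≡ 1 (mod 53), t ≡ 28. Hence x ≡ 19956 + 58725·28 = 1664256 (mod 3112425).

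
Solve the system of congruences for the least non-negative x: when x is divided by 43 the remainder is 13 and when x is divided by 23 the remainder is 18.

From x ≡ 13 (mod 43) write x = 13 + 43t. Substituting into x ≡ 18 (mod 23) gives 43t ≡ 5 (mod 23), and since 20⁻¹ ≡ 15 (mod 23), t ≡ 6. Hence x ≡ 13 + 43·6 = 271 (mod 989).

271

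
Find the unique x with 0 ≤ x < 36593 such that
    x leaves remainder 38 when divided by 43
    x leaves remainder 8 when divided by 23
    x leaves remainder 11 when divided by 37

Combine the congruences pairwise.
From x ≡ 38 (mod 43) write x = 38 + 43t. Substituting into x ≡ 8 (mod 23) gives 43t ≡ 16 (mod 23), and since 20⁻¹ ≡ 15 (mod 23), t ≡ 10. Hence x ≡ 38 + 43·10 = 468 (mod 989).
From x ≡ 468 (mod 989) write x = 468 + 989t. Substituting into x ≡ 11 (mod 37) gives 989t ≡ 24 (mod 37), and since 27⁻¹ ≡ 11 (mod 37), t ≡ 5. Hence x ≡ 468 + 989·5 = 5413 (mod 36593).

5413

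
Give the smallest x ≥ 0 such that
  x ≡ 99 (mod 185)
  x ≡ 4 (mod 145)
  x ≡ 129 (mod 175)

gcd(185, 145) = 5 and 5 | (4 − 99), so the pair is consistent; merging gives x ≡ 4354 (mod 5365), where 5365 = lcm(185, 145).
gcd(5365, 175) = 5 and 5 | (129 − 4354), so the pair is consistent; merging gives x ≡ 84829 (mod 187775), where 187775 = lcm(5365, 175).
The solution is unique modulo lcm(185, 145, 175) = 187775.

84829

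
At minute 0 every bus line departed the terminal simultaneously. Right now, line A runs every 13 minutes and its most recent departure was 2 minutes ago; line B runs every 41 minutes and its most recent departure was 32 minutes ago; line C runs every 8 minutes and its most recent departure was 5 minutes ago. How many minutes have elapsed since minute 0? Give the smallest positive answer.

From t ≡ 2 (mod 13) write t = 2 + 13s. Substituting into t ≡ 32 (mod 41) gives 13s ≡ 30 (mod 41), and since 13⁻¹ ≡ 19 (mod 41), s ≡ 37. Hence t ≡ 2 + 13·37 = 483 (mod 533).
From t ≡ 483 (mod 533) write t = 483 + 533s. Substituting into t ≡ 5 (mod 8) gives 533s ≡ 2 (mod 8), and since 5⁻¹ ≡ 5 (mod 8), s ≡ 2. Hence t ≡ 483 + 533·2 = 1549 (mod 4264).

1549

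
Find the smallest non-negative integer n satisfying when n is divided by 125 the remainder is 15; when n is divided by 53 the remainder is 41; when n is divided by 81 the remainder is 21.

350265

The moduli are pairwise coprime; M = 125·53·81 = 536625.
M/125 = 4293; 4293 ≡ 43 (mod 125); 43·32 ≡ 1, so inverse 32.
M/53 = 10125; 10125 ≡ 2 (mod 53); 2·27 ≡ 1, so inverse 27.
M/81 = 6625; 6625 ≡ 64 (mod 81); 64·19 ≡ 1, so inverse 19.
n ≡ 15·4293·32 + 41·10125·27 + 21·6625·19 = 15912390.
15912390 mod 536625 = 350265.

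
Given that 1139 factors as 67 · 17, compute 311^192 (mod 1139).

545

Mod 67: 311 ≡ 43; by Fermat, exponent reduces to 192 mod 66 = 60; 43^60 ≡ 9 (mod 67).
Mod 17: 311 ≡ 5; since 16 | 192, by Fermat 5^192 ≡ 1 (mod 17).
Combine by CRT: x ≡ 9 (mod 67), x ≡ 1 (mod 17) ⇒ x ≡ 545 (mod 1139).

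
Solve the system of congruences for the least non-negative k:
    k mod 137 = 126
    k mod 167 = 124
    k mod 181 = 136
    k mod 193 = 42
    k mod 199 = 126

The moduli are pairwise coprime; N = 137·167·181·193·199 = 159047189293.
N/137 = 1160928389; 1160928389 ≡ 116 (mod 137); 116·13 ≡ 1, so inverse 13.
N/167 = 952378379; 952378379 ≡ 91 (mod 167); 91·156 ≡ 1, so inverse 156.
N/181 = 878713753; 878713753 ≡ 21 (mod 181); 21·69 ≡ 1, so inverse 69.
N/193 = 824078701; 824078701 ≡ 160 (mod 193); 160·76 ≡ 1, so inverse 76.
N/199 = 799232107; 799232107 ≡ 148 (mod 199); 148·39 ≡ 1, so inverse 39.
k ≡ 126·1160928389·13 + 124·952378379·156 + 136·878713753·69 + 42·824078701·76 + 126·799232107·39 = 35128143710100.
35128143710100 mod 159047189293 = 137762065640.

137762065640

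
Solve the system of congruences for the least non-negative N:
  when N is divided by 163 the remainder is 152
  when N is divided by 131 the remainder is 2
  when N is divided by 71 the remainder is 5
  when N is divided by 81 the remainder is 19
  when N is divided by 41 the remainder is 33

2813696209

The moduli are pairwise coprime; M = 163·131·71·81·41 = 5034845223.
M/163 = 30888621; 30888621 ≡ 121 (mod 163); 121·97 ≡ 1, so inverse 97.
M/131 = 38433933; 38433933 ≡ 105 (mod 131); 105·5 ≡ 1, so inverse 5.
M/71 = 70913313; 70913313 ≡ 4 (mod 71); 4·18 ≡ 1, so inverse 18.
M/81 = 62158583; 62158583 ≡ 74 (mod 81); 74·23 ≡ 1, so inverse 23.
M/41 = 122801103; 122801103 ≡ 35 (mod 41); 35·34 ≡ 1, so inverse 34.
N ≡ 152·30888621·97 + 2·38433933·5 + 5·70913313·18 + 19·62158583·23 + 33·122801103·34 = 627134503861.
627134503861 mod 5034845223 = 2813696209.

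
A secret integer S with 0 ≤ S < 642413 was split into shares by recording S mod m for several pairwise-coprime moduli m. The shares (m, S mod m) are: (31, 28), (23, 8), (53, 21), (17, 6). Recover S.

202799

The moduli are pairwise coprime; N = 31·23·53·17 = 642413.
N/31 = 20723; 20723 ≡ 15 (mod 31); 15·29 ≡ 1, so inverse 29.
N/23 = 27931; 27931 ≡ 9 (mod 23); 9·18 ≡ 1, so inverse 18.
N/53 = 12121; 12121 ≡ 37 (mod 53); 37·43 ≡ 1, so inverse 43.
N/17 = 37789; 37789 ≡ 15 (mod 17); 15·8 ≡ 1, so inverse 8.
S ≡ 28·20723·29 + 8·27931·18 + 21·12121·43 + 6·37789·8 = 33608275.
33608275 mod 642413 = 202799.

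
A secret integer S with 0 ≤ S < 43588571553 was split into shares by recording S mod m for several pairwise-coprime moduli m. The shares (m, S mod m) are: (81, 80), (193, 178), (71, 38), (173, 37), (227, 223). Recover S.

The moduli are pairwise coprime; N = 81·193·71·173·227 = 43588571553.
N/81 = 538130513; 538130513 ≡ 47 (mod 81); 47·50 ≡ 1, so inverse 50.
N/193 = 225847521; 225847521 ≡ 79 (mod 193); 79·22 ≡ 1, so inverse 22.
N/71 = 613923543; 613923543 ≡ 33 (mod 71); 33·28 ≡ 1, so inverse 28.
N/173 = 251957061; 251957061 ≡ 34 (mod 173); 34·56 ≡ 1, so inverse 56.
N/227 = 192020139; 192020139 ≡ 158 (mod 227); 158·125 ≡ 1, so inverse 125.
S ≡ 80·538130513·50 + 178·225847521·22 + 38·613923543·28 + 37·251957061·56 + 223·192020139·125 = 9564771999005.
9564771999005 mod 43588571553 = 18874828898.

18874828898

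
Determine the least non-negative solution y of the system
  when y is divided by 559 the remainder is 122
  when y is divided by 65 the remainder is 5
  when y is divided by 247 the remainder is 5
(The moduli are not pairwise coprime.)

gcd(559, 65) = 13 and 13 | (5 − 122), so the pair is consistent; merging gives y ≡ 1240 (mod 2795), where 2795 = lcm(559, 65).
gcd(2795, 247) = 13 and 13 | (5 − 1240), so the pair is consistent; merging gives y ≡ 1240 (mod 53105), where 53105 = lcm(2795, 247).
The solution is unique modulo lcm(559, 65, 247) = 53105.

1240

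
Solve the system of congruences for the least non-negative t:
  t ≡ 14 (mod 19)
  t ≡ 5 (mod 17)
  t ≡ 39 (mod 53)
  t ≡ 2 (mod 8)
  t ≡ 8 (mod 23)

Combine the congruences pairwise.
From t ≡ 14 (mod 19) write t = 14 + 19s. Substituting into t ≡ 5 (mod 17) gives 19s ≡ 8 (mod 17), and since 2⁻¹ ≡ 9 (mod 17), s ≡ 4. Hence t ≡ 14 + 19·4 = 90 (mod 323).
From t ≡ 90 (mod 323) write t = 90 + 323s. Substituting into t ≡ 39 (mod 53) gives 323s ≡ 2 (mod 53), and since 5⁻¹ ≡ 32 (mod 53), s ≡ 11. Hence t ≡ 90 + 323·11 = 3643 (mod 17119).
From t ≡ 3643 (mod 17119) write t = 3643 + 17119s. Substituting into t ≡ 2 (mod 8) gives 17119s ≡ 7 (mod 8), and since 7⁻¹ ≡ 7 (mod 8), s ≡ 1. Hence t ≡ 3643 + 17119·1 = 20762 (mod 136952).
From t ≡ 20762 (mod 136952) write t = 20762 + 136952s. Substituting into t ≡ 8 (mod 23) gives 136952s ≡ 15 (mod 23), and since 10⁻¹ ≡ 7 (mod 23), s ≡ 13. Hence t ≡ 20762 + 136952·13 = 1801138 (mod 3149896).

1801138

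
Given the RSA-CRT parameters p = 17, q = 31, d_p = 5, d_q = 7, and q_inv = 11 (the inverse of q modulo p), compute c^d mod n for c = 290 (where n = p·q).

137

m₁ = c^(d_p) mod p: c ≡ 1 (mod 17), and 1^5 mod 17 = 1.
m₂ = c^(d_q) mod q: c ≡ 11 (mod 31), and 11^7 mod 31 = 13.
h = q_inv·(m₁ − m₂) mod p = 11·(1 − 13) mod 17 = 4.
m = m₂ + h·q = 13 + 4·31 = 137.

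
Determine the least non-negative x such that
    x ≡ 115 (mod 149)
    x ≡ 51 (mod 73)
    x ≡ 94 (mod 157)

816337

The moduli are pairwise coprime; N = 149·73·157 = 1707689.
N/149 = 11461; 11461 ≡ 137 (mod 149); 137·62 ≡ 1, so inverse 62.
N/73 = 23393; 23393 ≡ 33 (mod 73); 33·31 ≡ 1, so inverse 31.
N/157 = 10877; 10877 ≡ 44 (mod 157); 44·25 ≡ 1, so inverse 25.
x ≡ 115·11461·62 + 51·23393·31 + 94·10877·25 = 144262213.
144262213 mod 1707689 = 816337.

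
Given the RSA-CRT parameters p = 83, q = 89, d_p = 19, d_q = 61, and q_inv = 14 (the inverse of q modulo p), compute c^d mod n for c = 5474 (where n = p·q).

2791

m₁ = c^(d_p) mod p: c ≡ 79 (mod 83), and 79^19 mod 83 = 52.
m₂ = c^(d_q) mod q: c ≡ 45 (mod 89), and 45^61 mod 89 = 32.
h = q_inv·(m₁ − m₂) mod p = 14·(52 − 32) mod 83 = 31.
m = m₂ + h·q = 32 + 31·89 = 2791.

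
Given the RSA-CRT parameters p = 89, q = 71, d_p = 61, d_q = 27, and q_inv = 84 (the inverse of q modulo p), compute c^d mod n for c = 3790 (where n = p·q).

m₁ = c^(d_p) mod p: c ≡ 52 (mod 89), and 52^61 mod 89 = 37.
m₂ = c^(d_q) mod q: c ≡ 27 (mod 71), and 27^27 mod 71 = 2.
h = q_inv·(m₁ − m₂) mod p = 84·(37 − 2) mod 89 = 3.
m = m₂ + h·q = 2 + 3·71 = 215.

215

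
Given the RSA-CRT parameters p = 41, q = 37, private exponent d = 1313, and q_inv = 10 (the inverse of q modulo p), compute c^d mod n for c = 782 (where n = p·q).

577

d_p = d mod (p−1) = 1313 mod 40 = 33; d_q = d mod (q−1) = 17.
m₁ = c^(d_p) mod p: c ≡ 3 (mod 41), and 3^33 mod 41 = 3.
m₂ = c^(d_q) mod q: c ≡ 5 (mod 37), and 5^17 mod 37 = 22.
h = q_inv·(m₁ − m₂) mod p = 10·(3 − 22) mod 41 = 15.
m = m₂ + h·q = 22 + 15·37 = 577.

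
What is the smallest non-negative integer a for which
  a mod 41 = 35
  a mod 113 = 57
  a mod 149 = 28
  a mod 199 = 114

From a ≡ 35 (mod 41) write a = 35 + 41t. Substituting into a ≡ 57 (mod 113) gives 41t ≡ 22 (mod 113), and since 41⁻¹ ≡ 102 (mod 113), t ≡ 97. Hence a ≡ 35 + 41·97 = 4012 (mod 4633).
From a ≡ 4012 (mod 4633) write a = 4012 + 4633t. Substituting into a ≡ 28 (mod 149) gives 4633t ≡ 39 (mod 149), and since 14⁻¹ ≡ 32 (mod 149), t ≡ 56. Hence a ≡ 4012 + 4633·56 = 263460 (mod 690317).
From a ≡ 263460 (mod 690317) write a = 263460 + 690317t. Substituting into a ≡ 114 (mod 199) gives 690317t ≡ 130 (mod 199), and since 185⁻¹ ≡ 71 (mod 199), t ≡ 76. Hence a ≡ 263460 + 690317·76 = 52727552 (mod 137373083).

52727552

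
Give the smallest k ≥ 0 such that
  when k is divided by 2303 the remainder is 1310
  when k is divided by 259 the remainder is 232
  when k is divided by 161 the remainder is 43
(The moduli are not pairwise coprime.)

388214

gcd(2303, 259) = 7 and 7 | (232 − 1310), so the pair is consistent; merging gives k ≡ 47370 (mod 85211), where 85211 = lcm(2303, 259).
gcd(85211, 161) = 7 and 7 | (43 − 47370), so the pair is consistent; merging gives k ≡ 388214 (mod 1959853), where 1959853 = lcm(85211, 161).
The solution is unique modulo lcm(2303, 259, 161) = 1959853.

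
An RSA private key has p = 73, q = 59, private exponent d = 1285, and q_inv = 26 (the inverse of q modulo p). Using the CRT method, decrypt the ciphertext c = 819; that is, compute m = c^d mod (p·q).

4163

d_p = d mod (p−1) = 1285 mod 72 = 61; d_q = d mod (q−1) = 9.
m₁ = c^(d_p) mod p: c ≡ 16 (mod 73), and 16^61 mod 73 = 2.
m₂ = c^(d_q) mod q: c ≡ 52 (mod 59), and 52^9 mod 59 = 33.
h = q_inv·(m₁ − m₂) mod p = 26·(2 − 33) mod 73 = 70.
m = m₂ + h·q = 33 + 70·59 = 4163.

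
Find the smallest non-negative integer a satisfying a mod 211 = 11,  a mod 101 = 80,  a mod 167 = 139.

3191175

The moduli are pairwise coprime; N = 211·101·167 = 3558937.
N/211 = 16867; 16867 ≡ 198 (mod 211); 198·146 ≡ 1, so inverse 146.
N/101 = 35237; 35237 ≡ 89 (mod 101); 89·42 ≡ 1, so inverse 42.
N/167 = 21311; 21311 ≡ 102 (mod 167); 102·149 ≡ 1, so inverse 149.
a ≡ 11·16867·146 + 80·35237·42 + 139·21311·149 = 586856843.
586856843 mod 3558937 = 3191175.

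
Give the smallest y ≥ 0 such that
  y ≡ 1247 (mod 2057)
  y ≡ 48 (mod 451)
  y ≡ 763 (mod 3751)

1058545

gcd(2057, 451) = 11 and 11 | (48 − 1247), so the pair is consistent; merging gives y ≡ 46501 (mod 84337), where 84337 = lcm(2057, 451).
gcd(84337, 3751) = 121 and 121 | (763 − 46501), so the pair is consistent; merging gives y ≡ 1058545 (mod 2614447), where 2614447 = lcm(84337, 3751).
The solution is unique modulo lcm(2057, 451, 3751) = 2614447.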